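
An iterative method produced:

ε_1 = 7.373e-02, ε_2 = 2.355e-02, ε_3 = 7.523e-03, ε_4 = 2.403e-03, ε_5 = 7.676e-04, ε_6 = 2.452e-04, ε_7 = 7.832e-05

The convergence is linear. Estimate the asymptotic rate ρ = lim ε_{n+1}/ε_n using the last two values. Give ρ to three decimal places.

ρ ≈ ε_7/ε_6 = 7.832e-05/2.452e-04 = 0.31941

0.319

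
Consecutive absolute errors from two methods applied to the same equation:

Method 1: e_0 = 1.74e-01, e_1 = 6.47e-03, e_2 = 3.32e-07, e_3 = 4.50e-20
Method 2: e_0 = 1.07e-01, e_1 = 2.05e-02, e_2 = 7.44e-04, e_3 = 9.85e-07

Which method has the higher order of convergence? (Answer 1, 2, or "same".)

Method 1: p ≈ ln(4.50e-20/3.32e-07)/ln(3.32e-07/6.47e-03) ≈ 3.00.
Method 2: p ≈ ln(9.85e-07/7.44e-04)/ln(7.44e-04/2.05e-02) ≈ 2.00.
Method 1 has the higher order (≈3.0 vs ≈2.0).

1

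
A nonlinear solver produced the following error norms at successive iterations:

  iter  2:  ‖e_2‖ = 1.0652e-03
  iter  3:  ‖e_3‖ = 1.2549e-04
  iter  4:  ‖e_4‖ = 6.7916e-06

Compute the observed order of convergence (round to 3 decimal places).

p ≈ ln(‖e_4‖/‖e_3‖) / ln(‖e_3‖/‖e_2‖)
  = ln(6.7916e-06/1.2549e-04) / ln(1.2549e-04/1.0652e-03)
  = ln(0.0541206) / ln(0.117809)
  = -2.916540 / -2.138691 ≈ 1.363703

1.364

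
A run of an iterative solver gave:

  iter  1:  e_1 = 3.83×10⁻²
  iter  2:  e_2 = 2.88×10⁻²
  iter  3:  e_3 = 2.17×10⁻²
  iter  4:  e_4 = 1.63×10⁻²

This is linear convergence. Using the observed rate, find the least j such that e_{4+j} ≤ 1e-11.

75

Rate ρ ≈ e_4/e_3 = 1.63×10⁻²/2.17×10⁻² = 0.7512.
After j more steps, e_{4+j} ≈ 1.63×10⁻²·ρ^j; need ρ^j ≤ 1e-11/1.63×10⁻² = 6.13497e-10.
j ≥ ln(6.13497e-10)/ln(0.7512) = -21.2118/-0.28608 = 74.146.
So 75 more iterations are needed.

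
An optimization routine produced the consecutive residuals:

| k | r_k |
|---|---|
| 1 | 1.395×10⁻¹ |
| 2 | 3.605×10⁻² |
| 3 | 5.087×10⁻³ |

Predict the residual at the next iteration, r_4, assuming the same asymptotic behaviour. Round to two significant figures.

First estimate the order: p ≈ ln(r_3/r_2) / ln(r_2/r_1) = ln(5.087×10⁻³/3.605×10⁻²)/ln(3.605×10⁻²/1.395×10⁻¹) = ln(0.14111)/ln(0.258423) ≈ 1.4471.
Then r_4 ≈ r_3·(r_3/r_2)^p = 5.087×10⁻³·(0.14111)^1.4471 = 5.087×10⁻³·0.0587929 ≈ 0.0002991.

3.0e-4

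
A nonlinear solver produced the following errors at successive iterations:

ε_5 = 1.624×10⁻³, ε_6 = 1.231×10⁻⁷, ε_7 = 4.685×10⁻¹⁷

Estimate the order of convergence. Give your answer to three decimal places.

2.286

p ≈ ln(ε_7/ε_6) / ln(ε_6/ε_5)
  = ln(4.685×10⁻¹⁷/1.231×10⁻⁷) / ln(1.231×10⁻⁷/1.624×10⁻³)
  = ln(3.80585e-10) / ln(7.58005e-05)
  = -21.689312 / -9.487406 ≈ 2.286116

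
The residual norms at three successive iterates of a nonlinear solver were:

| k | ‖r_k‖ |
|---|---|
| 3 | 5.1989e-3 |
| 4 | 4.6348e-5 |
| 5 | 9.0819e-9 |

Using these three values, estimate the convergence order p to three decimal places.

p ≈ ln(‖r_5‖/‖r_4‖) / ln(‖r_4‖/‖r_3‖)
  = ln(9.0819e-9/4.6348e-5) / ln(4.6348e-5/5.1989e-3)
  = ln(0.00019595) / ln(0.00891496)
  = -8.537651 / -4.720025 ≈ 1.808815

1.809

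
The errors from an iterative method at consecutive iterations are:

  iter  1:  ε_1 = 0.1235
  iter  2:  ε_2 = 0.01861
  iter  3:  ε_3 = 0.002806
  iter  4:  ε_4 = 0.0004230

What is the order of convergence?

1

Consecutive ratios: ε_4/ε_3 = 0.0004230/0.002806 = 0.150748, ε_3/ε_2 = 0.002806/0.01861 = 0.150779.
p ≈ ln(0.150748)/ln(0.150779) = -1.8921/-1.8919 ≈ 1.00.
So the convergence is linear (order 1).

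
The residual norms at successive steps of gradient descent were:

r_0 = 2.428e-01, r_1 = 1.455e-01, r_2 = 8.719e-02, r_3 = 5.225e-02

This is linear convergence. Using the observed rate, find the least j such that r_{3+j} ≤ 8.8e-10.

35

Rate ρ ≈ r_3/r_2 = 5.225e-02/8.719e-02 = 0.5993.
After j more steps, r_{3+j} ≈ 5.225e-02·ρ^j; need ρ^j ≤ 8.8e-10/5.225e-02 = 1.68421e-08.
j ≥ ln(1.68421e-08)/ln(0.5993) = -17.8994/-0.51199 = 34.960.
So 35 more iterations are needed.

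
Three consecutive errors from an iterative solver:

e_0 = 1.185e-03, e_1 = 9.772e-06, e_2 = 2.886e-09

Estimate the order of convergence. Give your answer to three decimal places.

1.694

p ≈ ln(e_2/e_1) / ln(e_1/e_0)
  = ln(2.886e-09/9.772e-06) / ln(9.772e-06/1.185e-03)
  = ln(0.000295334) / ln(0.00824641)
  = -8.127404 / -4.797977 ≈ 1.693923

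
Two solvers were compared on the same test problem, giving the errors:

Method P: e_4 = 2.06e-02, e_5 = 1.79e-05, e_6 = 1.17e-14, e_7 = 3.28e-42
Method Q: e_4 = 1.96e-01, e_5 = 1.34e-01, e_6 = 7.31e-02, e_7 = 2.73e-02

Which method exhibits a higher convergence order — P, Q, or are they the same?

Method P: p ≈ ln(3.28e-42/1.17e-14)/ln(1.17e-14/1.79e-05) ≈ 3.00.
Method Q: p ≈ ln(2.73e-02/7.31e-02)/ln(7.31e-02/1.34e-01) ≈ 1.63.
Method P has the higher order (≈3.0 vs ≈1.6).

P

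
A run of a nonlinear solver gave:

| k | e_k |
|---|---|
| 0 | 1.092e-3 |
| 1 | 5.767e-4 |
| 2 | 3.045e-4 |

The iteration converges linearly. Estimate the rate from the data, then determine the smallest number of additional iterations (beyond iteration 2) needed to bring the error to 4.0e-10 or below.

Rate ρ ≈ e_2/e_1 = 3.045e-4/5.767e-4 = 0.5280.
After j more steps, e_{2+j} ≈ 3.045e-4·ρ^j; need ρ^j ≤ 4.0e-10/3.045e-4 = 1.31363e-06.
j ≥ ln(1.31363e-06)/ln(0.5280) = -13.5427/-0.63866 = 21.205.
So 22 more iterations are needed.

22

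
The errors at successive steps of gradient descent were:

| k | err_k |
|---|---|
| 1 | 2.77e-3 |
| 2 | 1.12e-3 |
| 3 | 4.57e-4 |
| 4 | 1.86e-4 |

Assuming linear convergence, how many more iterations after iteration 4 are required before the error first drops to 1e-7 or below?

Rate ρ ≈ err_4/err_3 = 1.86e-4/4.57e-4 = 0.4070.
After j more steps, err_{4+j} ≈ 1.86e-4·ρ^j; need ρ^j ≤ 1e-7/1.86e-4 = 0.000537634.
j ≥ ln(0.000537634)/ln(0.4070) = -7.5283/-0.89894 = 8.375.
So 9 more iterations are needed.

9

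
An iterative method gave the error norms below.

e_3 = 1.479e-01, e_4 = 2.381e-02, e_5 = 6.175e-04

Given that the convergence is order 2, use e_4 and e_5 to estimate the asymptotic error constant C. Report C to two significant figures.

C ≈ e_5 / e_4^2
  = 6.175e-04 / (2.381e-02)^2
  = 6.175e-04 / 0.000566916 ≈ 1.0892

1.1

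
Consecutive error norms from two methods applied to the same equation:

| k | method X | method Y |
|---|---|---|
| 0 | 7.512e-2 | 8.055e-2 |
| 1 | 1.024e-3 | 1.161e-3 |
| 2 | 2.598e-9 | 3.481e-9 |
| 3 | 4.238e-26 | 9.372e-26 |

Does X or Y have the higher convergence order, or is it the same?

Method X: p ≈ ln(4.238e-26/2.598e-9)/ln(2.598e-9/1.024e-3) ≈ 3.00.
Method Y: p ≈ ln(9.372e-26/3.481e-9)/ln(3.481e-9/1.161e-3) ≈ 3.00.
Both orders ≈ 3.0 — effectively the same.

same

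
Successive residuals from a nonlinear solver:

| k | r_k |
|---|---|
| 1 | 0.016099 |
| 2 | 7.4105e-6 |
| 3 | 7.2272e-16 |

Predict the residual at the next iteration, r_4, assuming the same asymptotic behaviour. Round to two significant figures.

First estimate the order: p ≈ ln(r_3/r_2) / ln(r_2/r_1) = ln(7.2272e-16/7.4105e-6)/ln(7.4105e-6/0.016099) = ln(9.75265e-11)/ln(0.000460308) ≈ 3.0000.
Then r_4 ≈ r_3·(r_3/r_2)^p = 7.2272e-16·(9.75265e-11)^3.0000 = 7.2272e-16·9.27615e-31 ≈ 6.704e-46.

6.7e-46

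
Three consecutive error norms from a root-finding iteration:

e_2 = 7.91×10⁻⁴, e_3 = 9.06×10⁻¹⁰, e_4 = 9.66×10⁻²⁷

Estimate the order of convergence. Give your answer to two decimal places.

2.86

p ≈ ln(e_4/e_3) / ln(e_3/e_2)
  = ln(9.66×10⁻²⁷/9.06×10⁻¹⁰) / ln(9.06×10⁻¹⁰/7.91×10⁻⁴)
  = ln(1.06623e-17) / ln(1.14539e-06)
  = -39.07982 / -13.67977 ≈ 2.85676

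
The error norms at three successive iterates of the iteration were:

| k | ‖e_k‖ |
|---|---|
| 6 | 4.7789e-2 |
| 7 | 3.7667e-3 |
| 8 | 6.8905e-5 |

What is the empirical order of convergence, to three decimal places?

p ≈ ln(‖e_8‖/‖e_7‖) / ln(‖e_7‖/‖e_6‖)
  = ln(6.8905e-5/3.7667e-3) / ln(3.7667e-3/4.7789e-2)
  = ln(0.0182932) / ln(0.0788194)
  = -4.001226 / -2.540596 ≈ 1.574916

1.575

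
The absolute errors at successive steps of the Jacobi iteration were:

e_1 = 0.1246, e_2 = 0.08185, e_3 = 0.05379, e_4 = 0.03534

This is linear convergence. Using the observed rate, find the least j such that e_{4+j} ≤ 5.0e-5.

Rate ρ ≈ e_4/e_3 = 0.03534/0.05379 = 0.6570.
After j more steps, e_{4+j} ≈ 0.03534·ρ^j; need ρ^j ≤ 5.0e-5/0.03534 = 0.00141483.
j ≥ ln(0.00141483)/ln(0.6570) = -6.5607/-0.42007 = 15.618.
So 16 more iterations are needed.

16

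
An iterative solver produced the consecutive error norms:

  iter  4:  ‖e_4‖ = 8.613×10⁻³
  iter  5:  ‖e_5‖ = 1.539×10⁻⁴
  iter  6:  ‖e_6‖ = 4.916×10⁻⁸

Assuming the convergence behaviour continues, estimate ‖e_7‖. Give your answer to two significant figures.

5.0e-15

First estimate the order: p ≈ ln(‖e_6‖/‖e_5‖) / ln(‖e_5‖/‖e_4‖) = ln(4.916×10⁻⁸/1.539×10⁻⁴)/ln(1.539×10⁻⁴/8.613×10⁻³) = ln(0.000319428)/ln(0.0178683) ≈ 1.9999.
Then ‖e_7‖ ≈ ‖e_6‖·(‖e_6‖/‖e_5‖)^p = 4.916×10⁻⁸·(0.000319428)^1.9999 = 4.916×10⁻⁸·1.02116e-07 ≈ 5.02e-15.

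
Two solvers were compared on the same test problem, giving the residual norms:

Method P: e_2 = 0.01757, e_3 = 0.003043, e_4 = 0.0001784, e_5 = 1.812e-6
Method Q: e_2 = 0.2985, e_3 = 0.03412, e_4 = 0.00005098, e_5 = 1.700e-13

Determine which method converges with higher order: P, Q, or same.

Method P: p ≈ ln(1.812e-6/0.0001784)/ln(0.0001784/0.003043) ≈ 1.62.
Method Q: p ≈ ln(1.700e-13/0.00005098)/ln(0.00005098/0.03412) ≈ 3.00.
Method Q has the higher order (≈3.0 vs ≈1.6).

Q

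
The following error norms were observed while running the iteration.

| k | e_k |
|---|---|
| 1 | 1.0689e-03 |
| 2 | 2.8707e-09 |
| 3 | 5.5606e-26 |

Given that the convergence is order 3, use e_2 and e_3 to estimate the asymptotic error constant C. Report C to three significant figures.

2.35

C ≈ e_3 / e_2^3
  = 5.5606e-26 / (2.8707e-09)^3
  = 5.5606e-26 / 2.36572e-26 ≈ 2.3505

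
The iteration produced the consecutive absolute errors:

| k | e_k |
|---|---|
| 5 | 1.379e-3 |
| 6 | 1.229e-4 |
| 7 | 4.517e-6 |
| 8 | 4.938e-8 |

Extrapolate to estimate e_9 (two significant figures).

First estimate the order: p ≈ ln(e_8/e_7) / ln(e_7/e_6) = ln(4.938e-8/4.517e-6)/ln(4.517e-6/1.229e-4) = ln(0.010932)/ln(0.0367535) ≈ 1.3670.
Then e_9 ≈ e_8·(e_8/e_7)^p = 4.938e-8·(0.010932)^1.3670 = 4.938e-8·0.00208402 ≈ 1.029e-10.

1.0e-10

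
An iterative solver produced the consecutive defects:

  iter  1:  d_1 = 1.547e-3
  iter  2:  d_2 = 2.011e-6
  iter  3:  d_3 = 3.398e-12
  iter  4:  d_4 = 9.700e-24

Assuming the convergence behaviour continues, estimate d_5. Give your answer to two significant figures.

7.9e-47

First estimate the order: p ≈ ln(d_4/d_3) / ln(d_3/d_2) = ln(9.700e-24/3.398e-12)/ln(3.398e-12/2.011e-6) = ln(2.85462e-12)/ln(1.68971e-06) ≈ 2.0000.
Then d_5 ≈ d_4·(d_4/d_3)^p = 9.700e-24·(2.85462e-12)^2.0000 = 9.700e-24·8.14886e-24 ≈ 7.904e-47.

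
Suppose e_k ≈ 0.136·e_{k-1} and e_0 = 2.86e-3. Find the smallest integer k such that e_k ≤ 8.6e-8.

6

After k steps, e_k ≈ 2.86e-3·0.136^k.
Need 0.136^k ≤ 8.6e-8/2.86e-3 = 3.00699e-05.
k ≥ ln(3.00699e-05)/ln(0.136) = -10.4120/-1.99510 = 5.219.
Smallest integer k = 6.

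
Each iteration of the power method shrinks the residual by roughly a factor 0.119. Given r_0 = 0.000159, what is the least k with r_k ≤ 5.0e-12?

After k steps, r_k ≈ 0.000159·0.119^k.
Need 0.119^k ≤ 5.0e-12/0.000159 = 3.14465e-08.
k ≥ ln(3.14465e-08)/ln(0.119) = -17.2750/-2.12863 = 8.116.
Smallest integer k = 9.

9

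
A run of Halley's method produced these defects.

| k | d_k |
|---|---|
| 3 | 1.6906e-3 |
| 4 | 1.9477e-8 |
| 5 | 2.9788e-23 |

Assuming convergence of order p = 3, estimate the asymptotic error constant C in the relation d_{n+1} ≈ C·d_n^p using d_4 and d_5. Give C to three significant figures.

C ≈ d_5 / d_4^3
  = 2.9788e-23 / (1.9477e-8)^3
  = 2.9788e-23 / 7.38867e-24 ≈ 4.0316

4.03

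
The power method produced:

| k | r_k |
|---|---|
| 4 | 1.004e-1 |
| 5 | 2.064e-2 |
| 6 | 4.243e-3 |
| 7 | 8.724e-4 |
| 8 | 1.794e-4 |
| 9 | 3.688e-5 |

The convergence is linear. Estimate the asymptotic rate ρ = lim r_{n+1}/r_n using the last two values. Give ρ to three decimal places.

ρ ≈ r_9/r_8 = 3.688e-5/1.794e-4 = 0.20557

0.206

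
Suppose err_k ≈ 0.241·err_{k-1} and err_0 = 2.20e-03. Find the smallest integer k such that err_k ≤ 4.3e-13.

After k steps, err_k ≈ 2.20e-03·0.241^k.
Need 0.241^k ≤ 4.3e-13/2.20e-03 = 1.95455e-10.
k ≥ ln(1.95455e-10)/ln(0.241) = -22.3557/-1.42296 = 15.711.
Smallest integer k = 16.

16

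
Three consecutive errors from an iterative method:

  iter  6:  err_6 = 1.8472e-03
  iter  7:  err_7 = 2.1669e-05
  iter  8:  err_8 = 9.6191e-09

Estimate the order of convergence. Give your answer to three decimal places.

p ≈ ln(err_8/err_7) / ln(err_7/err_6)
  = ln(9.6191e-09/2.1669e-05) / ln(2.1669e-05/1.8472e-03)
  = ln(0.000443911) / ln(0.0117307)
  = -7.719886 / -4.445546 ≈ 1.736544

1.737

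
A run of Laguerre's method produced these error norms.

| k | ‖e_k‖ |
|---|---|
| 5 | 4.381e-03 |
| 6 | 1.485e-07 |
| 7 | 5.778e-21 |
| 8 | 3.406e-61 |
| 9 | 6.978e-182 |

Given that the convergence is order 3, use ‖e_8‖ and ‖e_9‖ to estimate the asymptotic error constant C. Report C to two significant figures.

C ≈ ‖e_9‖ / ‖e_8‖^3
  = 6.978e-182 / (3.406e-61)^3
  = 6.978e-182 / 3.95124e-182 ≈ 1.766

1.8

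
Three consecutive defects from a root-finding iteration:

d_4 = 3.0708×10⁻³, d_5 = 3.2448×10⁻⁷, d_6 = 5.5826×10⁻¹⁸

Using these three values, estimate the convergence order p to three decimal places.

2.707

p ≈ ln(d_6/d_5) / ln(d_5/d_4)
  = ln(5.5826×10⁻¹⁸/3.2448×10⁻⁷) / ln(3.2448×10⁻⁷/3.0708×10⁻³)
  = ln(1.72048e-11) / ln(0.000105666)
  = -24.785833 / -9.155227 ≈ 2.707288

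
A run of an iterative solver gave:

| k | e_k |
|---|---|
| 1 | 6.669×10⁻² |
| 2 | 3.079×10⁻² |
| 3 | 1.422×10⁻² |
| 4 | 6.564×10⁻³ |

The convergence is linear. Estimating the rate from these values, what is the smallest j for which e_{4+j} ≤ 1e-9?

21

Rate ρ ≈ e_4/e_3 = 6.564×10⁻³/1.422×10⁻² = 0.4616.
After j more steps, e_{4+j} ≈ 6.564×10⁻³·ρ^j; need ρ^j ≤ 1e-9/6.564×10⁻³ = 1.52346e-07.
j ≥ ln(1.52346e-07)/ln(0.4616) = -15.6971/-0.77306 = 20.305.
So 21 more iterations are needed.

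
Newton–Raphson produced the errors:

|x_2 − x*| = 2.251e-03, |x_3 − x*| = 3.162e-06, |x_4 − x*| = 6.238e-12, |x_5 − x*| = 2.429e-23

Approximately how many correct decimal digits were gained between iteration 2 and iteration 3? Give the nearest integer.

3

Digits gained ≈ log₁₀(|x_2 − x*|/|x_3 − x*|) = log₁₀(2.251e-03/3.162e-06) = log₁₀(711.891) ≈ 2.852.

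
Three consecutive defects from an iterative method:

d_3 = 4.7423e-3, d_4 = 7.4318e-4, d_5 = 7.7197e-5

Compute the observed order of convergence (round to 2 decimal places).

p ≈ ln(d_5/d_4) / ln(d_4/d_3)
  = ln(7.7197e-5/7.4318e-4) / ln(7.4318e-4/4.7423e-3)
  = ln(0.103874) / ln(0.156713)
  = -2.26458 / -1.85334 ≈ 1.22189

1.22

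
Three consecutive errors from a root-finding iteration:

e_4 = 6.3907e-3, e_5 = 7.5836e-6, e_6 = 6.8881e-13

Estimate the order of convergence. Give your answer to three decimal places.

p ≈ ln(e_6/e_5) / ln(e_5/e_4)
  = ln(6.8881e-13/7.5836e-6) / ln(7.5836e-6/6.3907e-3)
  = ln(9.08289e-08) / ln(0.00118666)
  = -16.214288 / -6.736613 ≈ 2.406890

2.407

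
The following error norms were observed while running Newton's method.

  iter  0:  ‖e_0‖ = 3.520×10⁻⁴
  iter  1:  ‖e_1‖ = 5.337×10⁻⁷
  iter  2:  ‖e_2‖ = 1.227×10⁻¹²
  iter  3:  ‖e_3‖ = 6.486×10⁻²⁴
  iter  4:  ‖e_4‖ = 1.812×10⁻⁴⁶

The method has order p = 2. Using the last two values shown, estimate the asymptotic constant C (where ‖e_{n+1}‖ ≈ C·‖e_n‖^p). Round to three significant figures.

4.31

C ≈ ‖e_4‖ / ‖e_3‖^2
  = 1.812×10⁻⁴⁶ / (6.486×10⁻²⁴)^2
  = 1.812×10⁻⁴⁶ / 4.20682e-47 ≈ 4.3073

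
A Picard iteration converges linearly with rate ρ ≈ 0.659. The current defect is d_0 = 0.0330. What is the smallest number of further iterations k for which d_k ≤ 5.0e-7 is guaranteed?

27

After k steps, d_k ≈ 0.0330·0.659^k.
Need 0.659^k ≤ 5.0e-7/0.0330 = 1.51515e-05.
k ≥ ln(1.51515e-05)/ln(0.659) = -11.0974/-0.41703 = 26.611.
Smallest integer k = 27.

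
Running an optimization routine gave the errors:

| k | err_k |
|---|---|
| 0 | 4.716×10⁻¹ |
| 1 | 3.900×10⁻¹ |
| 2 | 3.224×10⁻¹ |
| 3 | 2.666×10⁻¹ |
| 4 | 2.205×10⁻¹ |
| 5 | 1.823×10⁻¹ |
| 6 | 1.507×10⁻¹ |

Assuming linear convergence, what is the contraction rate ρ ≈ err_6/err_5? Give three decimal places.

0.827

ρ ≈ err_6/err_5 = 1.507×10⁻¹/1.823×10⁻¹ = 0.82666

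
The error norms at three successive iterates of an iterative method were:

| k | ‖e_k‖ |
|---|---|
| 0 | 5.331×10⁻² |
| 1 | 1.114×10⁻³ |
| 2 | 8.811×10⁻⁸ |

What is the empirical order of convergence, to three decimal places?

2.442

p ≈ ln(‖e_2‖/‖e_1‖) / ln(‖e_1‖/‖e_0‖)
  = ln(8.811×10⁻⁸/1.114×10⁻³) / ln(1.114×10⁻³/5.331×10⁻²)
  = ln(7.90934e-05) / ln(0.0208966)
  = -9.444881 / -3.868169 ≈ 2.441693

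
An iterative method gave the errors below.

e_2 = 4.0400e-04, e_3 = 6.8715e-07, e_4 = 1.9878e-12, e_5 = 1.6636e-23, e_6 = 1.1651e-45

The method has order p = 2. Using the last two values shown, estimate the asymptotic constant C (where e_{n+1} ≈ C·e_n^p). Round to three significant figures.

C ≈ e_6 / e_5^2
  = 1.1651e-45 / (1.6636e-23)^2
  = 1.1651e-45 / 2.76756e-46 ≈ 4.2098

4.21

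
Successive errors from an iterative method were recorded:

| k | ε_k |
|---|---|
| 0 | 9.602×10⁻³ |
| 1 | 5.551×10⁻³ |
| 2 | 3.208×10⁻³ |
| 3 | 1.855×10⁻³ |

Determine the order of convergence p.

1

Consecutive ratios: ε_3/ε_2 = 1.855×10⁻³/3.208×10⁻³ = 0.578242, ε_2/ε_1 = 3.208×10⁻³/5.551×10⁻³ = 0.577914.
p ≈ ln(0.578242)/ln(0.577914) = -0.5478/-0.5483 ≈ 1.00.
So the convergence is linear (order 1).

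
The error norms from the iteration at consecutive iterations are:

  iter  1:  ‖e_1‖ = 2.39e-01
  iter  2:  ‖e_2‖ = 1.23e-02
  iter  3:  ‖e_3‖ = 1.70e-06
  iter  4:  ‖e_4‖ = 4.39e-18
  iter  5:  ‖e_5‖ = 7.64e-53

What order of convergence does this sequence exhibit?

3

Consecutive ratios: ‖e_5‖/‖e_4‖ = 7.64e-53/4.39e-18 = 1.74032e-35, ‖e_4‖/‖e_3‖ = 4.39e-18/1.70e-06 = 2.58235e-12.
p ≈ ln(1.74032e-35)/ln(2.58235e-12) = -80.0364/-26.6823 ≈ 3.00.
So the convergence is cubic (order 3).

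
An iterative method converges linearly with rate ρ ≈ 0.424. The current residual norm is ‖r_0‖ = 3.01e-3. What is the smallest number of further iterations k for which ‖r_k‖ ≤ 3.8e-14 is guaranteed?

30

After k steps, ‖r_k‖ ≈ 3.01e-3·0.424^k.
Need 0.424^k ≤ 3.8e-14/3.01e-3 = 1.26246e-11.
k ≥ ln(1.26246e-11)/ln(0.424) = -25.0954/-0.85802 = 29.248.
Smallest integer k = 30.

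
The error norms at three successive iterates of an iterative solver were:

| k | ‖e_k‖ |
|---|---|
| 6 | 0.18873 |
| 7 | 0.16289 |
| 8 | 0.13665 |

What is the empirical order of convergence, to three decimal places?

1.193

p ≈ ln(‖e_8‖/‖e_7‖) / ln(‖e_7‖/‖e_6‖)
  = ln(0.13665/0.16289) / ln(0.16289/0.18873)
  = ln(0.83891) / ln(0.863085)
  = -0.175652 / -0.147242 ≈ 1.192948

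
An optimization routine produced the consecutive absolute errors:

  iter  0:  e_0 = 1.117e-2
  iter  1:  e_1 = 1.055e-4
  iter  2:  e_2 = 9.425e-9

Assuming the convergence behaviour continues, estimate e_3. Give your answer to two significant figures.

First estimate the order: p ≈ ln(e_2/e_1) / ln(e_1/e_0) = ln(9.425e-9/1.055e-4)/ln(1.055e-4/1.117e-2) = ln(8.93365e-05)/ln(0.00944494) ≈ 1.9997.
Then e_3 ≈ e_2·(e_2/e_1)^p = 9.425e-9·(8.93365e-05)^1.9997 = 9.425e-9·8.00336e-09 ≈ 7.543e-17.

7.5e-17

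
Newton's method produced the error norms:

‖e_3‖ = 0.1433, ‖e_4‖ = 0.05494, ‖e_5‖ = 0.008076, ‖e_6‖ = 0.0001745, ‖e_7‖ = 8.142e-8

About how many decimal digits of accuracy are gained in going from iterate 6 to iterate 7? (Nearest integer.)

Digits gained ≈ log₁₀(‖e_6‖/‖e_7‖) = log₁₀(0.0001745/8.142e-8) = log₁₀(2143.21) ≈ 3.331.

3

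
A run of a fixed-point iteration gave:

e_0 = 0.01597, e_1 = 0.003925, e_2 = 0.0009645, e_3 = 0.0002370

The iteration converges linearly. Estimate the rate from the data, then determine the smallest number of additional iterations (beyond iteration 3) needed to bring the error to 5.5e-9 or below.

8

Rate ρ ≈ e_3/e_2 = 0.0002370/0.0009645 = 0.2457.
After j more steps, e_{3+j} ≈ 0.0002370·ρ^j; need ρ^j ≤ 5.5e-9/0.0002370 = 2.32068e-05.
j ≥ ln(2.32068e-05)/ln(0.2457) = -10.6711/-1.40364 = 7.602.
So 8 more iterations are needed.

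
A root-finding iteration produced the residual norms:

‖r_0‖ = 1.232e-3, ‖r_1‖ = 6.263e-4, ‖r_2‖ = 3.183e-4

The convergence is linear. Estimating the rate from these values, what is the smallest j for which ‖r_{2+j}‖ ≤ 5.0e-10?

20

Rate ρ ≈ ‖r_2‖/‖r_1‖ = 3.183e-4/6.263e-4 = 0.5082.
After j more steps, ‖r_{2+j}‖ ≈ 3.183e-4·ρ^j; need ρ^j ≤ 5.0e-10/3.183e-4 = 1.57085e-06.
j ≥ ln(1.57085e-06)/ln(0.5082) = -13.3639/-0.67688 = 19.743.
So 20 more iterations are needed.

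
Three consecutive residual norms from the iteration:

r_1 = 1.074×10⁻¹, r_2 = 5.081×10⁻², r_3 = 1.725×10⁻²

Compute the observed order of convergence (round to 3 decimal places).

1.443

p ≈ ln(r_3/r_2) / ln(r_2/r_1)
  = ln(1.725×10⁻²/5.081×10⁻²) / ln(5.081×10⁻²/1.074×10⁻¹)
  = ln(0.3395) / ln(0.473091)
  = -1.080281 / -0.748468 ≈ 1.443323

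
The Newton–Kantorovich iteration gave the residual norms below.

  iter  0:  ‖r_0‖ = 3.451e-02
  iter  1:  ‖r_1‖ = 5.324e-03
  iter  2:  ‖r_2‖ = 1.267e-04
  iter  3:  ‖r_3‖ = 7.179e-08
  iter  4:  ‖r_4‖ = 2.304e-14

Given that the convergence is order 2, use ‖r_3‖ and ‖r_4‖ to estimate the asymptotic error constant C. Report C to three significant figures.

C ≈ ‖r_4‖ / ‖r_3‖^2
  = 2.304e-14 / (7.179e-08)^2
  = 2.304e-14 / 5.1538e-15 ≈ 4.4705

4.47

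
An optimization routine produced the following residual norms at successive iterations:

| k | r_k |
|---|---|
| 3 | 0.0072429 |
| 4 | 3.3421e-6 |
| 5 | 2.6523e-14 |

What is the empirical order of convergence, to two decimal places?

2.43

p ≈ ln(r_5/r_4) / ln(r_4/r_3)
  = ln(2.6523e-14/3.3421e-6) / ln(3.3421e-6/0.0072429)
  = ln(7.93603e-09) / ln(0.000461431)
  = -18.65185 / -7.68118 ≈ 2.42825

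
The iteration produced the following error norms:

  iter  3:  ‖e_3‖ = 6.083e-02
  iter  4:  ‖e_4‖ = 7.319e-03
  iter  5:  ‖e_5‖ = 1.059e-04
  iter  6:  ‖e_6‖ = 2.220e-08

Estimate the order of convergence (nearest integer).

Consecutive ratios: ‖e_6‖/‖e_5‖ = 2.220e-08/1.059e-04 = 0.000209632, ‖e_5‖/‖e_4‖ = 1.059e-04/7.319e-03 = 0.0144692.
p ≈ ln(0.000209632)/ln(0.0144692) = -8.4702/-4.2357 ≈ 2.00.
So the convergence is quadratic (order 2).

2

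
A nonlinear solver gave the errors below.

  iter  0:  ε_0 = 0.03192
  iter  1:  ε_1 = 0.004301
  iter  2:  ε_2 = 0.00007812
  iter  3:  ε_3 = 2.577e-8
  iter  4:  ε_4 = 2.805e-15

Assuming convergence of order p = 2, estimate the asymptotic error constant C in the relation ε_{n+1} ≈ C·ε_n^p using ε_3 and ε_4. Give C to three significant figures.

C ≈ ε_4 / ε_3^2
  = 2.805e-15 / (2.577e-8)^2
  = 2.805e-15 / 6.64093e-16 ≈ 4.2238

4.22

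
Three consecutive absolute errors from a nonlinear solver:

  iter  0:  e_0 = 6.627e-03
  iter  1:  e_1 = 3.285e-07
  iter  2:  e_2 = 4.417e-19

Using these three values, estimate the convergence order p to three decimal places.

p ≈ ln(e_2/e_1) / ln(e_1/e_0)
  = ln(4.417e-19/3.285e-07) / ln(3.285e-07/6.627e-03)
  = ln(1.3446e-12) / ln(4.95699e-05)
  = -27.334925 / -9.912127 ≈ 2.757725

2.758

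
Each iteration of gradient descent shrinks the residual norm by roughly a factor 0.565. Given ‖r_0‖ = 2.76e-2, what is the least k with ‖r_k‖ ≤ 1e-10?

After k steps, ‖r_k‖ ≈ 2.76e-2·0.565^k.
Need 0.565^k ≤ 1e-10/2.76e-2 = 3.62319e-09.
k ≥ ln(3.62319e-09)/ln(0.565) = -19.4359/-0.57093 = 34.043.
Smallest integer k = 35.

35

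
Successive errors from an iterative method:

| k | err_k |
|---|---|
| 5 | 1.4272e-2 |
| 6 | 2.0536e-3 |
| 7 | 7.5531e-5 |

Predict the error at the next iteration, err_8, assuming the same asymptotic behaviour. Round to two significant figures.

2.7e-7

First estimate the order: p ≈ ln(err_7/err_6) / ln(err_6/err_5) = ln(7.5531e-5/2.0536e-3)/ln(2.0536e-3/1.4272e-2) = ln(0.0367798)/ln(0.14389) ≈ 1.7036.
Then err_8 ≈ err_7·(err_7/err_6)^p = 7.5531e-5·(0.0367798)^1.7036 = 7.5531e-5·0.00360058 ≈ 2.72e-07.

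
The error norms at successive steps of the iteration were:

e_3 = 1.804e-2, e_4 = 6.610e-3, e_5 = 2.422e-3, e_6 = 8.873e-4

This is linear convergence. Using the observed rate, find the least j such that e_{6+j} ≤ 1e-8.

12

Rate ρ ≈ e_6/e_5 = 8.873e-4/2.422e-3 = 0.3664.
After j more steps, e_{6+j} ≈ 8.873e-4·ρ^j; need ρ^j ≤ 1e-8/8.873e-4 = 1.12701e-05.
j ≥ ln(1.12701e-05)/ln(0.3664) = -11.3934/-1.00403 = 11.348.
So 12 more iterations are needed.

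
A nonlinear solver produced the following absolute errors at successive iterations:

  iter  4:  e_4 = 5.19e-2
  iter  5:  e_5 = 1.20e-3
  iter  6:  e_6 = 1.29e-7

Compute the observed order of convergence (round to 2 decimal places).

2.43

p ≈ ln(e_6/e_5) / ln(e_5/e_4)
  = ln(1.29e-7/1.20e-3) / ln(1.20e-3/5.19e-2)
  = ln(0.0001075) / ln(0.0231214)
  = -9.13802 / -3.76700 ≈ 2.42581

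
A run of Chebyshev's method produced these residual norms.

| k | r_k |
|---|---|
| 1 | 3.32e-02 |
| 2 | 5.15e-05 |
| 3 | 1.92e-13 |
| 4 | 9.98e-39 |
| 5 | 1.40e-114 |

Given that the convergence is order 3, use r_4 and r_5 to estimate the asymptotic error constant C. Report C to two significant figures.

1.4

C ≈ r_5 / r_4^3
  = 1.40e-114 / (9.98e-39)^3
  = 1.40e-114 / 9.94012e-115 ≈ 1.4084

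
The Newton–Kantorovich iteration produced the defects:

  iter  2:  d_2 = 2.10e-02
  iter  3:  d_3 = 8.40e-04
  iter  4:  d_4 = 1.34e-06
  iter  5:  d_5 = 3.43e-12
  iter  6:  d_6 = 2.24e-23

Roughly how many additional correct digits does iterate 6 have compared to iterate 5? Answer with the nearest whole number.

11

Digits gained ≈ log₁₀(d_5/d_6) = log₁₀(3.43e-12/2.24e-23) = log₁₀(1.53125e+11) ≈ 11.185.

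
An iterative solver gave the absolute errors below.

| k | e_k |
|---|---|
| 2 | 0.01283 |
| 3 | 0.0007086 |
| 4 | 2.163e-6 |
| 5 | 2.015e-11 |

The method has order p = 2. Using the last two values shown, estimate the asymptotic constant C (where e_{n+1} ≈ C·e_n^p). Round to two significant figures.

4.3

C ≈ e_5 / e_4^2
  = 2.015e-11 / (2.163e-6)^2
  = 2.015e-11 / 4.67857e-12 ≈ 4.3069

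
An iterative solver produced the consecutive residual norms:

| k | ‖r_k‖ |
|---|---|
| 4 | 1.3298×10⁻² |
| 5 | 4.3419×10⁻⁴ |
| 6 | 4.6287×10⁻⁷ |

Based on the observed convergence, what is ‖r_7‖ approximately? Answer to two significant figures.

First estimate the order: p ≈ ln(‖r_6‖/‖r_5‖) / ln(‖r_5‖/‖r_4‖) = ln(4.6287×10⁻⁷/4.3419×10⁻⁴)/ln(4.3419×10⁻⁴/1.3298×10⁻²) = ln(0.00106605)/ln(0.0326508) ≈ 2.0000.
Then ‖r_7‖ ≈ ‖r_6‖·(‖r_6‖/‖r_5‖)^p = 4.6287×10⁻⁷·(0.00106605)^2.0000 = 4.6287×10⁻⁷·1.13646e-06 ≈ 5.26e-13.

5.3e-13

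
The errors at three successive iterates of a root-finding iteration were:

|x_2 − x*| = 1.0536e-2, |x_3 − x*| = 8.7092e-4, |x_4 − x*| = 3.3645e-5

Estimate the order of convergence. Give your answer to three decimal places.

1.305

p ≈ ln(|x_4 − x*|/|x_3 − x*|) / ln(|x_3 − x*|/|x_2 − x*|)
  = ln(3.3645e-5/8.7092e-4) / ln(8.7092e-4/1.0536e-2)
  = ln(0.0386316) / ln(0.0826614)
  = -3.253685 / -2.493003 ≈ 1.305127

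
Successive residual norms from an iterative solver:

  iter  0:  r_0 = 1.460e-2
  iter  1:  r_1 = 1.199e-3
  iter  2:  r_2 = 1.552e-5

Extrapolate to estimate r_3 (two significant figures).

8.1e-9

First estimate the order: p ≈ ln(r_2/r_1) / ln(r_1/r_0) = ln(1.552e-5/1.199e-3)/ln(1.199e-3/1.460e-2) = ln(0.0129441)/ln(0.0821233) ≈ 1.7392.
Then r_3 ≈ r_2·(r_2/r_1)^p = 1.552e-5·(0.0129441)^1.7392 = 1.552e-5·0.000520613 ≈ 8.08e-09.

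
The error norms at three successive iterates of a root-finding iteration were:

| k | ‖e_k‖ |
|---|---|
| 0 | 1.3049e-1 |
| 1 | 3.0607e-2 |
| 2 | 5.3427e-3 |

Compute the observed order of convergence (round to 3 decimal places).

1.204

p ≈ ln(‖e_2‖/‖e_1‖) / ln(‖e_1‖/‖e_0‖)
  = ln(5.3427e-3/3.0607e-2) / ln(3.0607e-2/1.3049e-1)
  = ln(0.174558) / ln(0.234554)
  = -1.745498 / -1.450069 ≈ 1.203734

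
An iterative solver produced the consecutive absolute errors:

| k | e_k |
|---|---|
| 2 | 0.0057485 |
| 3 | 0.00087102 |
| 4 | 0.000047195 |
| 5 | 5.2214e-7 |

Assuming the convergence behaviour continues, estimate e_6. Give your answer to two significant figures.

First estimate the order: p ≈ ln(e_5/e_4) / ln(e_4/e_3) = ln(5.2214e-7/0.000047195)/ln(0.000047195/0.00087102) = ln(0.0110635)/ln(0.0541836) ≈ 1.5449.
Then e_6 ≈ e_5·(e_5/e_4)^p = 5.2214e-7·(0.0110635)^1.5449 = 5.2214e-7·0.000950626 ≈ 4.964e-10.

5.0e-10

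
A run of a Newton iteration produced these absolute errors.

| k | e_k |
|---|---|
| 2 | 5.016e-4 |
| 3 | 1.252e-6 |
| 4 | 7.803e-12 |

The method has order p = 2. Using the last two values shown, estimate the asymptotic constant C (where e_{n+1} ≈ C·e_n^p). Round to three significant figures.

C ≈ e_4 / e_3^2
  = 7.803e-12 / (1.252e-6)^2
  = 7.803e-12 / 1.5675e-12 ≈ 4.978

4.98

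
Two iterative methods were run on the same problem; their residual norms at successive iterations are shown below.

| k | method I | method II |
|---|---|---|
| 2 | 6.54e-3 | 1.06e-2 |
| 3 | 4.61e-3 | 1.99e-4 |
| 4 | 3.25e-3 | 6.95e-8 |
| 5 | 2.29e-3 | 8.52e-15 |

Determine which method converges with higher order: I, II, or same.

II

Method I: p ≈ ln(2.29e-3/3.25e-3)/ln(3.25e-3/4.61e-3) ≈ 1.00.
Method II: p ≈ ln(8.52e-15/6.95e-8)/ln(6.95e-8/1.99e-4) ≈ 2.00.
Method II has the higher order (≈2.0 vs ≈1.0).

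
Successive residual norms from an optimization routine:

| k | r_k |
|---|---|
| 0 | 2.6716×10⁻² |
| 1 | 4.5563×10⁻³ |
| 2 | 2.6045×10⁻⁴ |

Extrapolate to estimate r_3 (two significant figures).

2.5e-6

First estimate the order: p ≈ ln(r_2/r_1) / ln(r_1/r_0) = ln(2.6045×10⁻⁴/4.5563×10⁻³)/ln(4.5563×10⁻³/2.6716×10⁻²) = ln(0.0571626)/ln(0.170546) ≈ 1.6180.
Then r_3 ≈ r_2·(r_2/r_1)^p = 2.6045×10⁻⁴·(0.0571626)^1.6180 = 2.6045×10⁻⁴·0.00975006 ≈ 2.539e-06.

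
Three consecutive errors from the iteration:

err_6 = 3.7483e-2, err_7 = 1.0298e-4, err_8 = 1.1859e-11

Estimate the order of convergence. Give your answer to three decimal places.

p ≈ ln(err_8/err_7) / ln(err_7/err_6)
  = ln(1.1859e-11/1.0298e-4) / ln(1.0298e-4/3.7483e-2)
  = ln(1.15158e-07) / ln(0.00274738)
  = -15.976961 / -5.897108 ≈ 2.709288

2.709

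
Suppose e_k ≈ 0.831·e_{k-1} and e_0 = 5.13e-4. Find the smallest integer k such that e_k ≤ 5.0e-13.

After k steps, e_k ≈ 5.13e-4·0.831^k.
Need 0.831^k ≤ 5.0e-13/5.13e-4 = 9.74659e-10.
k ≥ ln(9.74659e-10)/ln(0.831) = -20.7489/-0.18513 = 112.077.
Smallest integer k = 113.

113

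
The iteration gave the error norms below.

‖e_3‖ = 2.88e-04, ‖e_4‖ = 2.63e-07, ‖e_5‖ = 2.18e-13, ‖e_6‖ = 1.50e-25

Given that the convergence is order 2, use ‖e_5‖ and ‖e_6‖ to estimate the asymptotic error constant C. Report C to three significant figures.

3.16

C ≈ ‖e_6‖ / ‖e_5‖^2
  = 1.50e-25 / (2.18e-13)^2
  = 1.50e-25 / 4.7524e-26 ≈ 3.1563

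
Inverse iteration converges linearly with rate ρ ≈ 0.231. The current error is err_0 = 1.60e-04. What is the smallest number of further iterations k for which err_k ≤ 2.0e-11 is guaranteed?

11

After k steps, err_k ≈ 1.60e-04·0.231^k.
Need 0.231^k ≤ 2.0e-11/1.60e-04 = 1.25e-07.
k ≥ ln(1.25e-07)/ln(0.231) = -15.8950/-1.46534 = 10.847.
Smallest integer k = 11.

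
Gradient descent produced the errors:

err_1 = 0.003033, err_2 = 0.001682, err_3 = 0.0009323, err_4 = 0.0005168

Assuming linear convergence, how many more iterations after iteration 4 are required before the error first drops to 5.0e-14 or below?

Rate ρ ≈ err_4/err_3 = 0.0005168/0.0009323 = 0.5543.
After j more steps, err_{4+j} ≈ 0.0005168·ρ^j; need ρ^j ≤ 5.0e-14/0.0005168 = 9.67492e-11.
j ≥ ln(9.67492e-11)/ln(0.5543) = -23.0589/-0.59005 = 39.080.
So 40 more iterations are needed.

40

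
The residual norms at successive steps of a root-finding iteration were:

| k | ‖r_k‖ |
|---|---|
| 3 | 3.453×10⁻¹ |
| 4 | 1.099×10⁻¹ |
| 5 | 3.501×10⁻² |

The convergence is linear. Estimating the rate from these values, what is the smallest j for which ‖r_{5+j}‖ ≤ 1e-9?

Rate ρ ≈ ‖r_5‖/‖r_4‖ = 3.501×10⁻²/1.099×10⁻¹ = 0.3186.
After j more steps, ‖r_{5+j}‖ ≈ 3.501×10⁻²·ρ^j; need ρ^j ≤ 1e-9/3.501×10⁻² = 2.85633e-08.
j ≥ ln(2.85633e-08)/ln(0.3186) = -17.3711/-1.14382 = 15.187.
So 16 more iterations are needed.

16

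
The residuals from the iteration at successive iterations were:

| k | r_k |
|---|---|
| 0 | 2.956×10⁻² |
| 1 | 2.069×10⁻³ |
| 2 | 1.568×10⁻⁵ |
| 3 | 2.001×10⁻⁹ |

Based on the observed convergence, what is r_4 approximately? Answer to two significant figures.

1.4e-16

First estimate the order: p ≈ ln(r_3/r_2) / ln(r_2/r_1) = ln(2.001×10⁻⁹/1.568×10⁻⁵)/ln(1.568×10⁻⁵/2.069×10⁻³) = ln(0.000127615)/ln(0.00757854) ≈ 1.8365.
Then r_4 ≈ r_3·(r_3/r_2)^p = 2.001×10⁻⁹·(0.000127615)^1.8365 = 2.001×10⁻⁹·7.05486e-08 ≈ 1.412e-16.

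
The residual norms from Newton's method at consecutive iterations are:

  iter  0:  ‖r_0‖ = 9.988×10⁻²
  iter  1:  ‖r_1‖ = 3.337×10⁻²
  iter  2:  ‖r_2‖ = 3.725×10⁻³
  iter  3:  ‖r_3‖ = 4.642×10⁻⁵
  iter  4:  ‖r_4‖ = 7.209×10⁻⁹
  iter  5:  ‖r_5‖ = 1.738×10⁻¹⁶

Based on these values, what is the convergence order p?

Consecutive ratios: ‖r_5‖/‖r_4‖ = 1.738×10⁻¹⁶/7.209×10⁻⁹ = 2.41088e-08, ‖r_4‖/‖r_3‖ = 7.209×10⁻⁹/4.642×10⁻⁵ = 0.000155299.
p ≈ ln(2.41088e-08)/ln(0.000155299) = -17.5407/-8.7702 ≈ 2.00.
So the convergence is quadratic (order 2).

2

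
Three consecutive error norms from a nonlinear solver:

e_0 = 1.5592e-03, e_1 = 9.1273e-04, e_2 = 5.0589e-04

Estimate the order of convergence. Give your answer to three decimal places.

p ≈ ln(e_2/e_1) / ln(e_1/e_0)
  = ln(5.0589e-04/9.1273e-04) / ln(9.1273e-04/1.5592e-03)
  = ln(0.55426) / ln(0.585384)
  = -0.590121 / -0.535487 ≈ 1.102027

1.102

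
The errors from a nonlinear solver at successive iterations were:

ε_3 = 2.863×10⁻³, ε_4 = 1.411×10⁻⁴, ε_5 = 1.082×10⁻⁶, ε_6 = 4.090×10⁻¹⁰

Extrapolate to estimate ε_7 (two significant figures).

1.2e-15

First estimate the order: p ≈ ln(ε_6/ε_5) / ln(ε_5/ε_4) = ln(4.090×10⁻¹⁰/1.082×10⁻⁶)/ln(1.082×10⁻⁶/1.411×10⁻⁴) = ln(0.000378004)/ln(0.00766832) ≈ 1.6180.
Then ε_7 ≈ ε_6·(ε_6/ε_5)^p = 4.090×10⁻¹⁰·(0.000378004)^1.6180 = 4.090×10⁻¹⁰·2.89994e-06 ≈ 1.186e-15.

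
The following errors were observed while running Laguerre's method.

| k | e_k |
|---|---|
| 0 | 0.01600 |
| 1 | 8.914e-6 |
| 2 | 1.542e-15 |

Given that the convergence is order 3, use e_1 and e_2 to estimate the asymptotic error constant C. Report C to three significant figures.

2.18

C ≈ e_2 / e_1^3
  = 1.542e-15 / (8.914e-6)^3
  = 1.542e-15 / 7.08301e-16 ≈ 2.177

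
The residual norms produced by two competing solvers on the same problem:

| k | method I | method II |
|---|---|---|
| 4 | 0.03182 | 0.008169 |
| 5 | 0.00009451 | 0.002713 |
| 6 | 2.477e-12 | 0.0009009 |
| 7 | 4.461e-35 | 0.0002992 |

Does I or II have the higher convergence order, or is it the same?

I

Method I: p ≈ ln(4.461e-35/2.477e-12)/ln(2.477e-12/0.00009451) ≈ 3.00.
Method II: p ≈ ln(0.0002992/0.0009009)/ln(0.0009009/0.002713) ≈ 1.00.
Method I has the higher order (≈3.0 vs ≈1.0).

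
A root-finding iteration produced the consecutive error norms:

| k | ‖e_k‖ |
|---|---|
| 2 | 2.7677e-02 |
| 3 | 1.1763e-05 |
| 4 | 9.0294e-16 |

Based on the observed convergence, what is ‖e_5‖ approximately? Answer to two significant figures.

First estimate the order: p ≈ ln(‖e_4‖/‖e_3‖) / ln(‖e_3‖/‖e_2‖) = ln(9.0294e-16/1.1763e-05)/ln(1.1763e-05/2.7677e-02) = ln(7.6761e-11)/ln(0.00042501) ≈ 3.0000.
Then ‖e_5‖ ≈ ‖e_4‖·(‖e_4‖/‖e_3‖)^p = 9.0294e-16·(7.6761e-11)^3.0000 = 9.0294e-16·4.52295e-31 ≈ 4.084e-46.

4.1e-46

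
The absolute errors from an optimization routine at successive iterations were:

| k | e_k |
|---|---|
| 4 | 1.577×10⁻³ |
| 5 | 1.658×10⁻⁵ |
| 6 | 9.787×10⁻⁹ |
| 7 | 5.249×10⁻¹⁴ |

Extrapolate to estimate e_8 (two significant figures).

1.3e-22

First estimate the order: p ≈ ln(e_7/e_6) / ln(e_6/e_5) = ln(5.249×10⁻¹⁴/9.787×10⁻⁹)/ln(9.787×10⁻⁹/1.658×10⁻⁵) = ln(5.36324e-06)/ln(0.00059029) ≈ 1.6323.
Then e_8 ≈ e_7·(e_7/e_6)^p = 5.249×10⁻¹⁴·(5.36324e-06)^1.6323 = 5.249×10⁻¹⁴·2.4937e-09 ≈ 1.309e-22.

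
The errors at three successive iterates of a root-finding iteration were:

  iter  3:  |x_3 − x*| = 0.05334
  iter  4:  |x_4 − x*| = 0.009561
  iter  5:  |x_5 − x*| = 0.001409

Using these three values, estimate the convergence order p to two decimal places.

p ≈ ln(|x_5 − x*|/|x_4 − x*|) / ln(|x_4 − x*|/|x_3 − x*|)
  = ln(0.001409/0.009561) / ln(0.009561/0.05334)
  = ln(0.14737) / ln(0.179246)
  = -1.91481 / -1.71900 ≈ 1.11391

1.11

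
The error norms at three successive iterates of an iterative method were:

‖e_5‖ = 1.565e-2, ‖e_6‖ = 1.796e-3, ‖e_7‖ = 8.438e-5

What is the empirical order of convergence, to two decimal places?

1.41

p ≈ ln(‖e_7‖/‖e_6‖) / ln(‖e_6‖/‖e_5‖)
  = ln(8.438e-5/1.796e-3) / ln(1.796e-3/1.565e-2)
  = ln(0.0469822) / ln(0.11476)
  = -3.05799 / -2.16491 ≈ 1.41253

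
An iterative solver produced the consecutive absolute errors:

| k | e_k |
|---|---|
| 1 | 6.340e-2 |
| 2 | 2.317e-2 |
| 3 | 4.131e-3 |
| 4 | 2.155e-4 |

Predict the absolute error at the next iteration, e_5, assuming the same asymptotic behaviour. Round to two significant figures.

1.4e-6

First estimate the order: p ≈ ln(e_4/e_3) / ln(e_3/e_2) = ln(2.155e-4/4.131e-3)/ln(4.131e-3/2.317e-2) = ln(0.0521665)/ln(0.178291) ≈ 1.7127.
Then e_5 ≈ e_4·(e_4/e_3)^p = 2.155e-4·(0.0521665)^1.7127 = 2.155e-4·0.00635736 ≈ 1.37e-06.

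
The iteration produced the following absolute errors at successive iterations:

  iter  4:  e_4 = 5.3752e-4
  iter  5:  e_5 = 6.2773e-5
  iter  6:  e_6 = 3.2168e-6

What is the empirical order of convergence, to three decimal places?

1.384

p ≈ ln(e_6/e_5) / ln(e_5/e_4)
  = ln(3.2168e-6/6.2773e-5) / ln(6.2773e-5/5.3752e-4)
  = ln(0.051245) / ln(0.116783)
  = -2.971137 / -2.147438 ≈ 1.383573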